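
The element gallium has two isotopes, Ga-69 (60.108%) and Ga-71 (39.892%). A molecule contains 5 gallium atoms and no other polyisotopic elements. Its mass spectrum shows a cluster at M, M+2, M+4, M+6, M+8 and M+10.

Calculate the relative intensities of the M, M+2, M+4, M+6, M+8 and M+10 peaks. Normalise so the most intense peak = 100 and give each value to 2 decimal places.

The 5 Ga atoms are independent, so intensities follow the terms of (0.60108 + 0.39892)^5.
P(M) = 0.60108^5 = 0.078462
P(M+2) = 5 × 0.60108^4 × 0.39892^1 = 0.260366
P(M+4) = 10 × 0.60108^3 × 0.39892^2 = 0.345596
P(M+6) = 10 × 0.60108^2 × 0.39892^3 = 0.229362
P(M+8) = 5 × 0.60108^1 × 0.39892^4 = 0.076111
P(M+10) = 0.39892^5 = 0.010103
The M+4 peak is largest (0.345596); scaling to 100 gives 22.70 : 75.34 : 100.00 : 66.37 : 22.02 : 2.92.

22.70 : 75.34 : 100.00 : 66.37 : 22.02 : 2.92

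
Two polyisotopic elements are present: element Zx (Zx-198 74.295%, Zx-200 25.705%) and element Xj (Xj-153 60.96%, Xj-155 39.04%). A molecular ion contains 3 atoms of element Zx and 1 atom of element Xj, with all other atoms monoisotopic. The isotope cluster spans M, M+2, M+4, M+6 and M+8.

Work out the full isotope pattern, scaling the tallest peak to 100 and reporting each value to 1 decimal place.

Element Zx pattern (n=3): 0.41008961 : 0.42565529 : 0.1472706 : 0.0169845
Element Xj pattern (n=1): 0.6096 : 0.3904
Convolve the two distributions (both contribute in 2-u steps):
  M: 0.41008961×0.6096 = 0.249991
  M+2: 0.41008961×0.3904 + 0.42565529×0.6096 = 0.419578
  M+4: 0.42565529×0.3904 + 0.1472706×0.6096 = 0.255952
  M+6: 0.1472706×0.3904 + 0.0169845×0.6096 = 0.067848
  M+8: 0.0169845×0.3904 = 0.006631
Scale to base peak (0.419578) = 100: 59.6 : 100.0 : 61.0 : 16.2 : 1.6

59.6 : 100.0 : 61.0 : 16.2 : 1.6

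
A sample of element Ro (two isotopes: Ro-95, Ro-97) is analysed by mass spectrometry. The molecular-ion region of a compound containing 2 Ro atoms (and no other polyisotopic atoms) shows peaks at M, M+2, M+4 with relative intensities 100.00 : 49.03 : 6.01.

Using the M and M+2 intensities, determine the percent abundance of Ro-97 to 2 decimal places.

Let p = fractional abundance of Ro-95. I(M+2)/I(M) = [C(2,1)·p^1·(1−p)] / p^2 = 2·(1−p)/p = 49.03/100.00 = 0.4903
(1−p)/p = 0.4903/2 = 0.2452  ⇒  p = 1/(1 + 0.2452) = 0.8031
Ro-95: 80.31%, Ro-97: 19.69%.

19.69%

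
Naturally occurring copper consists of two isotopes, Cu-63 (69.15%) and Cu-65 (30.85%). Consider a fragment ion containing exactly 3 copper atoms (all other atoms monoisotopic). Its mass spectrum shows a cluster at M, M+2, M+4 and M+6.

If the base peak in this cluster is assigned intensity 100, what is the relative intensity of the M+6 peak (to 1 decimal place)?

6.6

(0.6915 + 0.3085)^3 gives M 0.3307, M+2 0.4425, M+4 0.1974, M+6 0.0294; the largest is M+2.
P(M+2) = C(3,1) × 0.6915^2 × 0.3085^1 = 3 × 0.47817225 × 0.3085 = 0.442548 (base)
P(M+6) = C(3,3) × 0.6915^0 × 0.3085^3 = 1 × 1.0000 × 0.02936064 = 0.029361
Relative intensity = 0.029361 / 0.442548 × 100 = 6.6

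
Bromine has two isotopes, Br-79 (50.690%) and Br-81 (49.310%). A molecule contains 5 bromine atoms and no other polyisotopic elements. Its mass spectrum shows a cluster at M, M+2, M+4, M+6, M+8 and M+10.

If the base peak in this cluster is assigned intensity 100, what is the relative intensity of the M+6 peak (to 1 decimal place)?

Term probabilities: M 0.0335, M+2 0.1628, M+4 0.3167, M+6 0.3081, M+8 0.1498, M+10 0.0292. Base peak = M+4.
P(M+4) = C(5,2) × 0.50690^3 × 0.49310^2 = 10 × 0.13024674 × 0.24314761 = 0.316692 (base)
P(M+6) = C(5,3) × 0.50690^2 × 0.49310^3 = 10 × 0.25694761 × 0.11989609 = 0.308070
Relative intensity = 0.308070 / 0.316692 × 100 = 97.3

97.3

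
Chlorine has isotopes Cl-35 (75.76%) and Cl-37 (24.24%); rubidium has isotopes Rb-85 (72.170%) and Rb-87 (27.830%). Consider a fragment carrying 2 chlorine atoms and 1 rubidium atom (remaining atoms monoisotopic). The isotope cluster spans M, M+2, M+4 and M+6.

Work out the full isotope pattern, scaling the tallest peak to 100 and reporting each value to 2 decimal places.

Chlorine pattern (n=2): 0.57395776 : 0.36728448 : 0.05875776
Rubidium pattern (n=1): 0.7217 : 0.2783
Convolve the two distributions (both contribute in 2-u steps):
  M: 0.57395776×0.7217 = 0.414225
  M+2: 0.57395776×0.2783 + 0.36728448×0.7217 = 0.424802
  M+4: 0.36728448×0.2783 + 0.05875776×0.7217 = 0.144621
  M+6: 0.05875776×0.2783 = 0.016352
Scale to base peak (0.424802) = 100: 97.51 : 100.00 : 34.04 : 3.85

97.51 : 100.00 : 34.04 : 3.85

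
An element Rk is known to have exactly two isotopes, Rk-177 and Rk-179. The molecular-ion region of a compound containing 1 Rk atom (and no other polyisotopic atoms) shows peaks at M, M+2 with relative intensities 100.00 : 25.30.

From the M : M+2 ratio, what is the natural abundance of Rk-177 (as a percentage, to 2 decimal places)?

If p is the fraction of Rk that is Rk-177, then I(M+2)/I(M) = [C(1,1)·p^0·(1−p)] / p^1 = 1·(1−p)/p = 25.30/100.00 = 0.2530
(1−p)/p = 0.2530/1 = 0.2530  ⇒  p = 1/(1 + 0.2530) = 0.7981
Rk-177: 79.81%, Rk-179: 20.19%.

79.81%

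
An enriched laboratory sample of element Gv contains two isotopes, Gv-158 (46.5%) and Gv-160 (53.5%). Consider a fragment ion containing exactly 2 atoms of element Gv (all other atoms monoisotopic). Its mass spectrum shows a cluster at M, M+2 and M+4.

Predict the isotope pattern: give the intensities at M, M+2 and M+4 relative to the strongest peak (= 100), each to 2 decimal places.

Expanding (0.465 + 0.535)^2:
P(M) = 0.465^2 = 0.216225
P(M+2) = 2 × 0.465^1 × 0.535^1 = 0.497550
P(M+4) = 0.535^2 = 0.286225
The M+2 peak is largest (0.497550); scaling to 100 gives 43.46 : 100.00 : 57.53.

43.46 : 100.00 : 57.53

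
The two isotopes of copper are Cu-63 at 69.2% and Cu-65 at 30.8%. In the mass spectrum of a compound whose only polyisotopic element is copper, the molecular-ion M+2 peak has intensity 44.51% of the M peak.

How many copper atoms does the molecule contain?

The M+2/M ratio from n Cu atoms is n · q/p = n · 0.308/0.692.
n = 0.4451 × 0.692/0.308 = 1.00 ≈ 1

1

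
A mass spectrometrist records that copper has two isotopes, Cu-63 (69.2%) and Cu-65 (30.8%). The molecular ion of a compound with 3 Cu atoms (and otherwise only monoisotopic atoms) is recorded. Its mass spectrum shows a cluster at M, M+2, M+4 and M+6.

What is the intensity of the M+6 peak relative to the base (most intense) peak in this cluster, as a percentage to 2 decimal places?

6.60%

(0.692 + 0.308)^3 gives M 0.3314, M+2 0.4425, M+4 0.1969, M+6 0.0292; the largest is M+2.
P(M+2) = C(3,1) × 0.692^2 × 0.308^1 = 3 × 0.478864 × 0.3080 = 0.442470 (base)
P(M+6) = C(3,3) × 0.692^0 × 0.308^3 = 1 × 1.0000 × 0.02921811 = 0.029218
Relative intensity = 0.029218 / 0.442470 × 100 = 6.60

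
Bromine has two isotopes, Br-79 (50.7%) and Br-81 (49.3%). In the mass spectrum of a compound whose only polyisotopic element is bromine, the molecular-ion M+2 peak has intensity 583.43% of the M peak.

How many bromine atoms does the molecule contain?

For n independent Br atoms, I(M+2)/I(M) = n · (abundance Br-81) / (abundance Br-79) = n · 0.493/0.507.
n = 5.8343 × 0.507/0.493 = 6.00 ≈ 6

6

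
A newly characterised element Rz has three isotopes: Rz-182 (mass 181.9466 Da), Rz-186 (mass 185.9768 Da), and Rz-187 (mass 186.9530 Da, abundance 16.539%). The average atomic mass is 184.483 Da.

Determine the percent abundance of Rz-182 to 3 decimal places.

41.071%

The remaining 83.461% is split between Rz-182 (fraction x) and Rz-186 (fraction 0.83461 − x).
Substituting: 181.9466x + 185.9768(0.83461 − x) = 153.56284333
(181.9466 − 185.9768)x = -1.655253718  ⇒  x = 0.41071, y = 0.42390
Rz-182: 41.071%, Rz-186: 42.390%.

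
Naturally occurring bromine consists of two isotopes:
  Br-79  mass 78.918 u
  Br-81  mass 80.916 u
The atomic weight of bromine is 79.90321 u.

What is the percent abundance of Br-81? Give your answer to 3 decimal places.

49.310%

Writing the weighted mean with unknown fraction x of Br-79:
78.918·x + 80.916·(1 − x) = 79.90321
(78.918 − 80.916)·x = 79.90321 − 80.916
x = -1.01279 / -1.998 = 0.50690 → 50.690% Br-79, 49.310% Br-81.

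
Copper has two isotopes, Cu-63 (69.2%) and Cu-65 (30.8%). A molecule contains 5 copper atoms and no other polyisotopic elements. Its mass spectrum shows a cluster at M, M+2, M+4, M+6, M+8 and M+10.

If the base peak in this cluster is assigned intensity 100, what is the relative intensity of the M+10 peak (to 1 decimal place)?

(0.692 + 0.308)^5 gives M 0.1587, M+2 0.3531, M+4 0.3144, M+6 0.1399, M+8 0.0311, M+10 0.0028; the largest is M+2.
P(M+2) = C(5,1) × 0.692^4 × 0.308^1 = 5 × 0.22931073 × 0.3080 = 0.353139 (base)
P(M+10) = C(5,5) × 0.692^0 × 0.308^5 = 1 × 1.0000 × 0.00277175 = 0.002772
Relative intensity = 0.002772 / 0.353139 × 100 = 0.8

0.8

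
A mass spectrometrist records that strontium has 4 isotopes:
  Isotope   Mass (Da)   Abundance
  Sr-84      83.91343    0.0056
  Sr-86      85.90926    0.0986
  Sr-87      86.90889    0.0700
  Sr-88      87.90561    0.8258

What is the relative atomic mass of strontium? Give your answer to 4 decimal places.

Weight each isotope mass by its fractional abundance: 0.0056 × 83.91343 + 0.0986 × 85.90926 + 0.0700 × 86.90889 + 0.8258 × 87.90561
= 0.469915 + 8.470653 + 6.083622 + 72.592453 = 87.616643 Da

87.6166 Da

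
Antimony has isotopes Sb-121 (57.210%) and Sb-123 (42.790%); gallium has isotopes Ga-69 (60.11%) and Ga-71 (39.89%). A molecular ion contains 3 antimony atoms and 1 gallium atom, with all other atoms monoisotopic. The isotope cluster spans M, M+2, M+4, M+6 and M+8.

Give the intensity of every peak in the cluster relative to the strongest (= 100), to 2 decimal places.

31.57 : 91.80 : 100.00 : 48.37 : 8.77

Antimony pattern (n=3): 0.18724742 : 0.42015297 : 0.3142518 : 0.07834781
Gallium pattern (n=1): 0.6011 : 0.3989
Convolve the two distributions (both contribute in 2-u steps):
  M: 0.18724742×0.6011 = 0.112554
  M+2: 0.18724742×0.3989 + 0.42015297×0.6011 = 0.327247
  M+4: 0.42015297×0.3989 + 0.3142518×0.6011 = 0.356496
  M+6: 0.3142518×0.3989 + 0.07834781×0.6011 = 0.172450
  M+8: 0.07834781×0.3989 = 0.031253
Scale to base peak (0.356496) = 100: 31.57 : 91.80 : 100.00 : 48.37 : 8.77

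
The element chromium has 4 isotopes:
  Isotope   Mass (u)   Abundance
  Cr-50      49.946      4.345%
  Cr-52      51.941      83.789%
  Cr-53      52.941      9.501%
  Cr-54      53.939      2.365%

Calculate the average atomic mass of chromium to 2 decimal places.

The abundance-weighted mean is 0.04345 × 49.946 + 0.83789 × 51.941 + 0.09501 × 52.941 + 0.02365 × 53.939
= 2.1702 + 43.5208 + 5.0299 + 1.2757 = 51.9966 u

52.00 u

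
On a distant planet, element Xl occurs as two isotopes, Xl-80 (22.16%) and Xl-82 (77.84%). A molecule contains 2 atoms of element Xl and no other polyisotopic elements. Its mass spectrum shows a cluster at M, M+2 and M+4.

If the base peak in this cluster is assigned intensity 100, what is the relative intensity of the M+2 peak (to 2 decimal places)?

56.94

Binomial terms of (0.2216 + 0.7784)^2: M 0.0491, M+2 0.3450, M+4 0.6059 → M+4 is the base peak.
P(M+4) = C(2,2) × 0.2216^0 × 0.7784^2 = 1 × 1.0000 × 0.60590656 = 0.605907 (base)
P(M+2) = C(2,1) × 0.2216^1 × 0.7784^1 = 2 × 0.2216 × 0.7784 = 0.344987
Relative intensity = 0.344987 / 0.605907 × 100 = 56.94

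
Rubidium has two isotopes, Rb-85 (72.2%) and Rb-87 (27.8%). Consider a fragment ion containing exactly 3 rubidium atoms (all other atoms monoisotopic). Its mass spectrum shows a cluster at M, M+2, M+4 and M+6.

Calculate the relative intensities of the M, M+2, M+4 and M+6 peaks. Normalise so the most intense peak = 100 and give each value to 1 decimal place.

Each Rb atom is independently Rb-85 (p = 0.722) or Rb-87 (q = 0.278); the cluster is the binomial expansion (p + q)^3.
P(M) = 0.722^3 = 0.376367
P(M+2) = 3 × 0.722^2 × 0.278^1 = 0.434751
P(M+4) = 3 × 0.722^1 × 0.278^2 = 0.167397
P(M+6) = 0.278^3 = 0.021485
The M+2 peak is largest (0.434751); scaling to 100 gives 86.6 : 100.0 : 38.5 : 4.9.

86.6 : 100.0 : 38.5 : 4.9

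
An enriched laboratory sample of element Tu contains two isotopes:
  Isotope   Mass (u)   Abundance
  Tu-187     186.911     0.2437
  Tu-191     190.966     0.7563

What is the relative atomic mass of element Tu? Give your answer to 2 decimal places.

Weight each isotope mass by its fractional abundance: 0.2437 × 186.911 + 0.7563 × 190.966
= 45.5502 + 144.4276 = 189.9778 u

189.98 u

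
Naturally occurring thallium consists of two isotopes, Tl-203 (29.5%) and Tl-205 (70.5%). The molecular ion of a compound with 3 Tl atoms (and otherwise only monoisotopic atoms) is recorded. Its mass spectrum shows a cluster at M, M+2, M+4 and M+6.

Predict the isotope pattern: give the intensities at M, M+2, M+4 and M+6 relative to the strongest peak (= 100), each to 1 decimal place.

The 3 Tl atoms are independent, so intensities follow the terms of (0.295 + 0.705)^3.
P(M) = 0.295^3 = 0.025672
P(M+2) = 3 × 0.295^2 × 0.705^1 = 0.184058
P(M+4) = 3 × 0.295^1 × 0.705^2 = 0.439867
P(M+6) = 0.705^3 = 0.350403
The M+4 peak is largest (0.439867); scaling to 100 gives 5.8 : 41.8 : 100.0 : 79.7.

5.8 : 41.8 : 100.0 : 79.7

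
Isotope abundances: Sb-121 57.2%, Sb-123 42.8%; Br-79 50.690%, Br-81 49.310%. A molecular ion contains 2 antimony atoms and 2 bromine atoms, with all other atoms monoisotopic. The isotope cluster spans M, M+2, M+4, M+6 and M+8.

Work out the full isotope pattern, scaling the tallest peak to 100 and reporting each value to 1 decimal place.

Antimony pattern (n=2): 0.327184 : 0.489632 : 0.183184
Bromine pattern (n=2): 0.25694761 : 0.49990478 : 0.24314761
Convolve the two distributions (both contribute in 2-u steps):
  M: 0.327184×0.25694761 = 0.084069
  M+2: 0.327184×0.49990478 + 0.489632×0.25694761 = 0.289371
  M+4: 0.327184×0.24314761 + 0.489632×0.49990478 + 0.183184×0.25694761 = 0.371392
  M+6: 0.489632×0.24314761 + 0.183184×0.49990478 = 0.210627
  M+8: 0.183184×0.24314761 = 0.044541
Scale to base peak (0.371392) = 100: 22.6 : 77.9 : 100.0 : 56.7 : 12.0

22.6 : 77.9 : 100.0 : 56.7 : 12.0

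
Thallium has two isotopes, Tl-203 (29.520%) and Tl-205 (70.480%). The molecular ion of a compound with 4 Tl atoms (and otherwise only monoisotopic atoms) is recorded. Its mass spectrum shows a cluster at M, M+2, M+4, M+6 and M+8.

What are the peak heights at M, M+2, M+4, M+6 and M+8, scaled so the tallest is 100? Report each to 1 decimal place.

1.8 : 17.5 : 62.8 : 100.0 : 59.7

The 4 Tl atoms are independent, so intensities follow the terms of (0.29520 + 0.70480)^4.
P(M) = 0.29520^4 = 0.007594
P(M+2) = 4 × 0.29520^3 × 0.70480^1 = 0.072523
P(M+4) = 6 × 0.29520^2 × 0.70480^2 = 0.259726
P(M+6) = 4 × 0.29520^1 × 0.70480^3 = 0.413403
P(M+8) = 0.70480^4 = 0.246754
The M+6 peak is largest (0.413403); scaling to 100 gives 1.8 : 17.5 : 62.8 : 100.0 : 59.7.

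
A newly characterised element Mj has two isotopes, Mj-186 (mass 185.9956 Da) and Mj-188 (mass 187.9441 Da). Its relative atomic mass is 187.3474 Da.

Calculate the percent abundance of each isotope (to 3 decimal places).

Mj-186: 30.624%, Mj-188: 69.376%

With x = fraction of Mj-186 (so Mj-188 is 1 − x):
185.9956·x + 187.9441·(1 − x) = 187.3474
(185.9956 − 187.9441)·x = 187.3474 − 187.9441
x = -0.5967 / -1.9485 = 0.30624 → 30.624% Mj-186, 69.376% Mj-188.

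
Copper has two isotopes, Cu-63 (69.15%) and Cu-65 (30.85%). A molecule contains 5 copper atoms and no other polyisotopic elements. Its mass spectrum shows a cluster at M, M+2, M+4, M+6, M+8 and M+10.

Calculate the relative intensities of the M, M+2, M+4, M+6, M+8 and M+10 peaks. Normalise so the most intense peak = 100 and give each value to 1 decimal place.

44.8 : 100.0 : 89.2 : 39.8 : 8.9 : 0.8

Each Cu atom is independently Cu-63 (p = 0.6915) or Cu-65 (q = 0.3085); the cluster is the binomial expansion (p + q)^5.
P(M) = 0.6915^5 = 0.158111
P(M+2) = 5 × 0.6915^4 × 0.3085^1 = 0.352691
P(M+4) = 10 × 0.6915^3 × 0.3085^2 = 0.314693
P(M+6) = 10 × 0.6915^2 × 0.3085^3 = 0.140394
P(M+8) = 5 × 0.6915^1 × 0.3085^4 = 0.031317
P(M+10) = 0.3085^5 = 0.002794
The M+2 peak is largest (0.352691); scaling to 100 gives 44.8 : 100.0 : 89.2 : 39.8 : 8.9 : 0.8.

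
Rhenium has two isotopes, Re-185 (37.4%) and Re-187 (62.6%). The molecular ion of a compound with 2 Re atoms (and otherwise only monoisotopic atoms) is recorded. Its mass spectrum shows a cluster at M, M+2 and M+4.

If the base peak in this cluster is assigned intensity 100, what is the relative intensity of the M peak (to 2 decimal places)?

29.87

(0.374 + 0.626)^2 gives M 0.1399, M+2 0.4682, M+4 0.3919; the largest is M+2.
P(M+2) = C(2,1) × 0.374^1 × 0.626^1 = 2 × 0.3740 × 0.6260 = 0.468248 (base)
P(M) = C(2,0) × 0.374^2 × 0.626^0 = 1 × 0.139876 × 1.0000 = 0.139876
Relative intensity = 0.139876 / 0.468248 × 100 = 29.87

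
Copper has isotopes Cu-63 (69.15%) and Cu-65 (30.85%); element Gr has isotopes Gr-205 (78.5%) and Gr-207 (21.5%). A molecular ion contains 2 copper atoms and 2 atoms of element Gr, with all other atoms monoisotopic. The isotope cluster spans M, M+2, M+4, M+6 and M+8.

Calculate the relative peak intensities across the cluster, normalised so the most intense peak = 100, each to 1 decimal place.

69.4 : 100.0 : 53.0 : 12.2 : 1.0

Copper pattern (n=2): 0.47817225 : 0.4266555 : 0.09517225
Element Gr pattern (n=2): 0.616225 : 0.33755 : 0.046225
Convolve the two distributions (both contribute in 2-u steps):
  M: 0.47817225×0.616225 = 0.294662
  M+2: 0.47817225×0.33755 + 0.4266555×0.616225 = 0.424323
  M+4: 0.47817225×0.046225 + 0.4266555×0.33755 + 0.09517225×0.616225 = 0.224769
  M+6: 0.4266555×0.046225 + 0.09517225×0.33755 = 0.051848
  M+8: 0.09517225×0.046225 = 0.004399
Scale to base peak (0.424323) = 100: 69.4 : 100.0 : 53.0 : 12.2 : 1.0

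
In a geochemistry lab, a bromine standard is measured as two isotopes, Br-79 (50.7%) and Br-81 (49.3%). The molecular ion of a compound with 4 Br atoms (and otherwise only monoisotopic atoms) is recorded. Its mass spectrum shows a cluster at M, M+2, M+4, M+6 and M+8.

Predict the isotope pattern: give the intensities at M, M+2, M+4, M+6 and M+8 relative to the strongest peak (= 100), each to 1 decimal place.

17.6 : 68.6 : 100.0 : 64.8 : 15.8

Expanding (0.507 + 0.493)^4:
P(M) = 0.507^4 = 0.066074
P(M+2) = 4 × 0.507^3 × 0.493^1 = 0.256999
P(M+4) = 6 × 0.507^2 × 0.493^2 = 0.374853
P(M+6) = 4 × 0.507^1 × 0.493^3 = 0.243001
P(M+8) = 0.493^4 = 0.059073
The M+4 peak is largest (0.374853); scaling to 100 gives 17.6 : 68.6 : 100.0 : 64.8 : 15.8.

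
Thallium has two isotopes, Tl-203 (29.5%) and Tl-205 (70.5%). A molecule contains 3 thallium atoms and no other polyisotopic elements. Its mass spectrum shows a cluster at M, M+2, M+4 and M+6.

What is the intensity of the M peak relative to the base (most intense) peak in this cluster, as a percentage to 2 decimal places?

5.84%

(0.295 + 0.705)^3 gives M 0.0257, M+2 0.1841, M+4 0.4399, M+6 0.3504; the largest is M+4.
P(M+4) = C(3,2) × 0.295^1 × 0.705^2 = 3 × 0.2950 × 0.497025 = 0.439867 (base)
P(M) = C(3,0) × 0.295^3 × 0.705^0 = 1 × 0.02567237 × 1.0000 = 0.025672
Relative intensity = 0.025672 / 0.439867 × 100 = 5.84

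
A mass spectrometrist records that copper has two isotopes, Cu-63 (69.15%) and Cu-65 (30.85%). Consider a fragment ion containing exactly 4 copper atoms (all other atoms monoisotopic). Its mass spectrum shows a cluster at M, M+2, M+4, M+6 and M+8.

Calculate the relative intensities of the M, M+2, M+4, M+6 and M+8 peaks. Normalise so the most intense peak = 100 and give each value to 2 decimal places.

The 4 Cu atoms are independent, so intensities follow the terms of (0.6915 + 0.3085)^4.
P(M) = 0.6915^4 = 0.228649
P(M+2) = 4 × 0.6915^3 × 0.3085^1 = 0.408030
P(M+4) = 6 × 0.6915^2 × 0.3085^2 = 0.273052
P(M+6) = 4 × 0.6915^1 × 0.3085^3 = 0.081212
P(M+8) = 0.3085^4 = 0.009058
The M+2 peak is largest (0.408030); scaling to 100 gives 56.04 : 100.00 : 66.92 : 19.90 : 2.22.

56.04 : 100.00 : 66.92 : 19.90 : 2.22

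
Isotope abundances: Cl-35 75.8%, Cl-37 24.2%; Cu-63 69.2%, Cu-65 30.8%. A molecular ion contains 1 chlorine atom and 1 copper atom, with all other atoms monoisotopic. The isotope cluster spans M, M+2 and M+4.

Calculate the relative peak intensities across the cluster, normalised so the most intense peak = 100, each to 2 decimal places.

100.00 : 76.43 : 14.21

Chlorine pattern (n=1): 0.7580 : 0.2420
Copper pattern (n=1): 0.6920 : 0.3080
Convolve the two distributions (both contribute in 2-u steps):
  M: 0.7580×0.6920 = 0.524536
  M+2: 0.7580×0.3080 + 0.2420×0.6920 = 0.400928
  M+4: 0.2420×0.3080 = 0.074536
Scale to base peak (0.524536) = 100: 100.00 : 76.43 : 14.21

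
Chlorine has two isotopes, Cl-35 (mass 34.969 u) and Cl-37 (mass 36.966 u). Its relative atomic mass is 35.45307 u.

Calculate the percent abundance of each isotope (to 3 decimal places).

Cl-35: 75.760%, Cl-37: 24.240%

With x = fraction of Cl-35 (so Cl-37 is 1 − x):
34.969·x + 36.966·(1 − x) = 35.45307
(34.969 − 36.966)·x = 35.45307 − 36.966
x = -1.51293 / -1.997 = 0.75760 → 75.760% Cl-35, 24.240% Cl-37.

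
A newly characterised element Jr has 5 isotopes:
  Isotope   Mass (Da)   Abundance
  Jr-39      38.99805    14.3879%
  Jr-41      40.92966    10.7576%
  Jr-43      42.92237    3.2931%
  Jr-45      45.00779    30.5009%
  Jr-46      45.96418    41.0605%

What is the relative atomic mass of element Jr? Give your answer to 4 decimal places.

44.0284 Da

The abundance-weighted mean is 0.143879 × 38.99805 + 0.107576 × 40.92966 + 0.032931 × 42.92237 + 0.305009 × 45.00779 + 0.410605 × 45.96418
= 5.611000 + 4.403049 + 1.413477 + 13.727781 + 18.873122 = 44.028429 Da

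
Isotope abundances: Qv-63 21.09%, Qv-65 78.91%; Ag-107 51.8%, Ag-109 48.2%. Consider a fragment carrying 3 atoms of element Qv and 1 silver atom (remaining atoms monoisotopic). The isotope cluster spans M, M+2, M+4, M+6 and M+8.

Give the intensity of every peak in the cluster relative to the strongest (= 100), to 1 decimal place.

1.1 : 13.3 : 57.3 : 100.0 : 53.3

Element Qv pattern (n=3): 0.00938058 : 0.10529469 : 0.39396888 : 0.49135585
Silver pattern (n=1): 0.5180 : 0.4820
Convolve the two distributions (both contribute in 2-u steps):
  M: 0.00938058×0.5180 = 0.004859
  M+2: 0.00938058×0.4820 + 0.10529469×0.5180 = 0.059064
  M+4: 0.10529469×0.4820 + 0.39396888×0.5180 = 0.254828
  M+6: 0.39396888×0.4820 + 0.49135585×0.5180 = 0.444415
  M+8: 0.49135585×0.4820 = 0.236834
Scale to base peak (0.444415) = 100: 1.1 : 13.3 : 57.3 : 100.0 : 53.3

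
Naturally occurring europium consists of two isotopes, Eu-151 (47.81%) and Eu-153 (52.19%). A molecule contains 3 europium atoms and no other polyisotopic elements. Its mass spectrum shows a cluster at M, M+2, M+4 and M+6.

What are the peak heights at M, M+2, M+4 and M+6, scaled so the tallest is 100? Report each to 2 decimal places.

Expanding (0.4781 + 0.5219)^3:
P(M) = 0.4781^3 = 0.109284
P(M+2) = 3 × 0.4781^2 × 0.5219^1 = 0.357887
P(M+4) = 3 × 0.4781^1 × 0.5219^2 = 0.390674
P(M+6) = 0.5219^3 = 0.142155
The M+4 peak is largest (0.390674); scaling to 100 gives 27.97 : 91.61 : 100.00 : 36.39.

27.97 : 91.61 : 100.00 : 36.39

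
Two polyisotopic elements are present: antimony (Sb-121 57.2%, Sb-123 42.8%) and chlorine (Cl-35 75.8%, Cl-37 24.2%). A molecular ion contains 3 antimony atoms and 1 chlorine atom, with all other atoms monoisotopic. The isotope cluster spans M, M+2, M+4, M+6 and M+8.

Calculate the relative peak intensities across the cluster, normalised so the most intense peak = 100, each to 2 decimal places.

39.00 : 100.00 : 93.46 : 37.25 : 5.22

Antimony pattern (n=3): 0.18714925 : 0.42010426 : 0.31434374 : 0.07840275
Chlorine pattern (n=1): 0.7580 : 0.2420
Convolve the two distributions (both contribute in 2-u steps):
  M: 0.18714925×0.7580 = 0.141859
  M+2: 0.18714925×0.2420 + 0.42010426×0.7580 = 0.363729
  M+4: 0.42010426×0.2420 + 0.31434374×0.7580 = 0.339938
  M+6: 0.31434374×0.2420 + 0.07840275×0.7580 = 0.135500
  M+8: 0.07840275×0.2420 = 0.018973
Scale to base peak (0.363729) = 100: 39.00 : 100.00 : 93.46 : 37.25 : 5.22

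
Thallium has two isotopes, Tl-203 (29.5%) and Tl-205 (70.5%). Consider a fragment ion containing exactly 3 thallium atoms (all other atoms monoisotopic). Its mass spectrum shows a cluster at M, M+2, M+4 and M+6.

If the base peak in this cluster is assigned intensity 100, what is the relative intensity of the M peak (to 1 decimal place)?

5.8

Term probabilities: M 0.0257, M+2 0.1841, M+4 0.4399, M+6 0.3504. Base peak = M+4.
P(M+4) = C(3,2) × 0.295^1 × 0.705^2 = 3 × 0.2950 × 0.497025 = 0.439867 (base)
P(M) = C(3,0) × 0.295^3 × 0.705^0 = 1 × 0.02567237 × 1.0000 = 0.025672
Relative intensity = 0.025672 / 0.439867 × 100 = 5.8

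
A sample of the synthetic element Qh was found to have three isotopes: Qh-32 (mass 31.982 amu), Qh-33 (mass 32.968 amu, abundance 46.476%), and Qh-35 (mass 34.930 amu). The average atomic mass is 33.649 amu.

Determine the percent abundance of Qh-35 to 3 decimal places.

The remaining 53.524% is split between Qh-32 (fraction x) and Qh-35 (fraction 0.53524 − x).
Substituting: 31.982x + 34.930(0.53524 − x) = 18.32679232
(31.982 − 34.930)x = -0.36914088  ⇒  x = 0.12522, y = 0.41002
Qh-32: 12.522%, Qh-35: 41.002%.

41.002%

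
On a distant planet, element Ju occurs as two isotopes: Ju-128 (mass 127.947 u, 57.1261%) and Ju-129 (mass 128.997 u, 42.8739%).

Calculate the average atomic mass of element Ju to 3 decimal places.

Ar = Σ fᵢ·mᵢ = 0.571261 × 127.947 + 0.428739 × 128.997
= 73.0911 + 55.3060 = 128.3971 u

128.397 u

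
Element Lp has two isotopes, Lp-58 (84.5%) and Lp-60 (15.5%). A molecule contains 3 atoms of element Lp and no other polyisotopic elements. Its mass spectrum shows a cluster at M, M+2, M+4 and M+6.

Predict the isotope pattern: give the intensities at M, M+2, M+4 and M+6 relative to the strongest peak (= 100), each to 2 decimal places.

100.00 : 55.03 : 10.09 : 0.62

Expanding (0.845 + 0.155)^3:
P(M) = 0.845^3 = 0.603351
P(M+2) = 3 × 0.845^2 × 0.155^1 = 0.332022
P(M+4) = 3 × 0.845^1 × 0.155^2 = 0.060903
P(M+6) = 0.155^3 = 0.003724
The M peak is largest (0.603351); scaling to 100 gives 100.00 : 55.03 : 10.09 : 0.62.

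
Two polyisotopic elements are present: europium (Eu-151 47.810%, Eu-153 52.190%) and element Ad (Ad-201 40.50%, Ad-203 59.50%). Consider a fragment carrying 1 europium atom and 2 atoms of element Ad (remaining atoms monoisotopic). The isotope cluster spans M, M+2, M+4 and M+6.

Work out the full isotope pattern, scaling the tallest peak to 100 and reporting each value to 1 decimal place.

Europium pattern (n=1): 0.4781 : 0.5219
Element Ad pattern (n=2): 0.164025 : 0.48195 : 0.354025
Convolve the two distributions (both contribute in 2-u steps):
  M: 0.4781×0.164025 = 0.078420
  M+2: 0.4781×0.48195 + 0.5219×0.164025 = 0.316025
  M+4: 0.4781×0.354025 + 0.5219×0.48195 = 0.420789
  M+6: 0.5219×0.354025 = 0.184766
Scale to base peak (0.420789) = 100: 18.6 : 75.1 : 100.0 : 43.9

18.6 : 75.1 : 100.0 : 43.9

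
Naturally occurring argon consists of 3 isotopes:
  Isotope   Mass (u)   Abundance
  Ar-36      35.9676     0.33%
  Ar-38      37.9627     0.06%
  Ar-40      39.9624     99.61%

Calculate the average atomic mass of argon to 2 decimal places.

Average mass = Σ (abundance × isotope mass) = 0.0033 × 35.9676 + 0.0006 × 37.9627 + 0.9961 × 39.9624
= 0.11869 + 0.02278 + 39.80655 = 39.94802 u

39.95 u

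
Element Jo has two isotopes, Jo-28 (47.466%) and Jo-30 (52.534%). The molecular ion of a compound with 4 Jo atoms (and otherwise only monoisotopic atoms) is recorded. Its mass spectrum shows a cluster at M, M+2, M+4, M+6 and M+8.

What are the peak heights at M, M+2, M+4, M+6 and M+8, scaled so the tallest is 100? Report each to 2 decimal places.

Each Jo atom is independently Jo-28 (p = 0.47466) or Jo-30 (q = 0.52534); the cluster is the binomial expansion (p + q)^4.
P(M) = 0.47466^4 = 0.050761
P(M+2) = 4 × 0.47466^3 × 0.52534^1 = 0.224723
P(M+4) = 6 × 0.47466^2 × 0.52534^2 = 0.373076
P(M+6) = 4 × 0.47466^1 × 0.52534^3 = 0.275273
P(M+8) = 0.52534^4 = 0.076166
The M+4 peak is largest (0.373076); scaling to 100 gives 13.61 : 60.24 : 100.00 : 73.78 : 20.42.

13.61 : 60.24 : 100.00 : 73.78 : 20.42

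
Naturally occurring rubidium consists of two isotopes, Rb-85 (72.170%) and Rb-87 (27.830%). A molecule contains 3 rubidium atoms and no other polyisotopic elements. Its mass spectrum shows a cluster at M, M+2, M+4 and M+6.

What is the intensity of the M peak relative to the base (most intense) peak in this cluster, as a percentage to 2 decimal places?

(0.72170 + 0.27830)^3 gives M 0.3759, M+2 0.4349, M+4 0.1677, M+6 0.0216; the largest is M+2.
P(M+2) = C(3,1) × 0.72170^2 × 0.27830^1 = 3 × 0.52085089 × 0.2783 = 0.434858 (base)
P(M) = C(3,0) × 0.72170^3 × 0.27830^0 = 1 × 0.37589809 × 1.0000 = 0.375898
Relative intensity = 0.375898 / 0.434858 × 100 = 86.44

86.44%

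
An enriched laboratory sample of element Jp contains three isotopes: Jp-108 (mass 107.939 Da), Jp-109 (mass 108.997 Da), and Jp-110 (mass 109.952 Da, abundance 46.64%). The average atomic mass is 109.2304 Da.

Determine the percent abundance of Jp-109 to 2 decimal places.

Let x and y be the fractions of Jp-108 and Jp-109. Then x + y = 1 − 0.4664 = 0.5336 and 107.939x + 108.997y = 109.2304 − 0.4664×109.952 = 57.9487872.
Substituting: 107.939x + 108.997(0.5336 − x) = 57.9487872
(107.939 − 108.997)x = -0.212012  ⇒  x = 0.20039, y = 0.33321
Jp-108: 20.04%, Jp-109: 33.32%.

33.32%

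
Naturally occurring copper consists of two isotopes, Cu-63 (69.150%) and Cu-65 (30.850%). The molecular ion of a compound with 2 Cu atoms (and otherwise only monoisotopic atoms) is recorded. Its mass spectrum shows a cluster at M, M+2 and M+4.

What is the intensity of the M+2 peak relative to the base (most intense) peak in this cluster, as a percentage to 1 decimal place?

Term probabilities: M 0.4782, M+2 0.4267, M+4 0.0952. Base peak = M.
P(M) = C(2,0) × 0.69150^2 × 0.30850^0 = 1 × 0.47817225 × 1.0000 = 0.478172 (base)
P(M+2) = C(2,1) × 0.69150^1 × 0.30850^1 = 2 × 0.6915 × 0.3085 = 0.426656
Relative intensity = 0.426656 / 0.478172 × 100 = 89.2

89.2%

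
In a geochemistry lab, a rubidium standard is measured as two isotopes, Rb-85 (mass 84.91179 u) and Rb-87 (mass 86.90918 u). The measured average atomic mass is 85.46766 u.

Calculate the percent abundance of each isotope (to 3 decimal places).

Let x be the fractional abundance of Rb-85; then Rb-87 has abundance 1 − x.
84.91179·x + 86.90918·(1 − x) = 85.46766
(84.91179 − 86.90918)·x = 85.46766 − 86.90918
x = -1.44152 / -1.99739 = 0.72170 → 72.170% Rb-85, 27.830% Rb-87.

Rb-85: 72.170%, Rb-87: 27.830%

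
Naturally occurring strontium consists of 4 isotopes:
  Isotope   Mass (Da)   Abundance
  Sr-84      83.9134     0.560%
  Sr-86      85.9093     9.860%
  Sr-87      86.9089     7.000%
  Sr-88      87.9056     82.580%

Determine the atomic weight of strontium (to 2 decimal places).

87.62 Da

Weight each isotope mass by its fractional abundance: 0.00560 × 83.9134 + 0.09860 × 85.9093 + 0.07000 × 86.9089 + 0.82580 × 87.9056
= 0.46992 + 8.47066 + 6.08362 + 72.59244 = 87.61664 Da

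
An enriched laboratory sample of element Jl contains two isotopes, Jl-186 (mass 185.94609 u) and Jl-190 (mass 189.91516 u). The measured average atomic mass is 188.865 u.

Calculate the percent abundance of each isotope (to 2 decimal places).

Jl-186: 26.46%, Jl-190: 73.54%

Let x be the fractional abundance of Jl-186; then Jl-190 has abundance 1 − x.
185.94609·x + 189.91516·(1 − x) = 188.865
(185.94609 − 189.91516)·x = 188.865 − 189.91516
x = -1.05016 / -3.96907 = 0.26459 → 26.46% Jl-186, 73.54% Jl-190.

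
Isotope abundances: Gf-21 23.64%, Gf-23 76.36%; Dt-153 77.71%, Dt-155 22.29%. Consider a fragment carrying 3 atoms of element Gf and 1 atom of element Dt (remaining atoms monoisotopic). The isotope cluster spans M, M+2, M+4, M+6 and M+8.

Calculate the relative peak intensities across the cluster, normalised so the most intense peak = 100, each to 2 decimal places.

2.34 : 23.38 : 79.85 : 100.00 : 22.65

Element Gf pattern (n=3): 0.0132112 : 0.12802127 : 0.41352385 : 0.44524368
Element Dt pattern (n=1): 0.7771 : 0.2229
Convolve the two distributions (both contribute in 2-u steps):
  M: 0.0132112×0.7771 = 0.010266
  M+2: 0.0132112×0.2229 + 0.12802127×0.7771 = 0.102430
  M+4: 0.12802127×0.2229 + 0.41352385×0.7771 = 0.349885
  M+6: 0.41352385×0.2229 + 0.44524368×0.7771 = 0.438173
  M+8: 0.44524368×0.2229 = 0.099245
Scale to base peak (0.438173) = 100: 2.34 : 23.38 : 79.85 : 100.00 : 22.65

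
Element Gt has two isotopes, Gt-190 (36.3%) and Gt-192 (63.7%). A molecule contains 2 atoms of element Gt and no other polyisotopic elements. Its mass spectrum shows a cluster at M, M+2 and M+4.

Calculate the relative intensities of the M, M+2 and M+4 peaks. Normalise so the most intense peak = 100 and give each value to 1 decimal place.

28.5 : 100.0 : 87.7

The 2 Gt atoms are independent, so intensities follow the terms of (0.363 + 0.637)^2.
P(M) = 0.363^2 = 0.131769
P(M+2) = 2 × 0.363^1 × 0.637^1 = 0.462462
P(M+4) = 0.637^2 = 0.405769
The M+2 peak is largest (0.462462); scaling to 100 gives 28.5 : 100.0 : 87.7.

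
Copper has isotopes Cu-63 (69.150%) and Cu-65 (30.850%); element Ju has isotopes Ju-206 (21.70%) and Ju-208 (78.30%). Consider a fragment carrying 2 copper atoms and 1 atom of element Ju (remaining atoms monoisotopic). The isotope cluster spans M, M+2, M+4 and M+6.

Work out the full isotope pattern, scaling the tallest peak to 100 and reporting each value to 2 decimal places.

22.22 : 100.00 : 75.96 : 15.96

Copper pattern (n=2): 0.47817225 : 0.4266555 : 0.09517225
Element Ju pattern (n=1): 0.2170 : 0.7830
Convolve the two distributions (both contribute in 2-u steps):
  M: 0.47817225×0.2170 = 0.103763
  M+2: 0.47817225×0.7830 + 0.4266555×0.2170 = 0.466993
  M+4: 0.4266555×0.7830 + 0.09517225×0.2170 = 0.354724
  M+6: 0.09517225×0.7830 = 0.074520
Scale to base peak (0.466993) = 100: 22.22 : 100.00 : 75.96 : 15.96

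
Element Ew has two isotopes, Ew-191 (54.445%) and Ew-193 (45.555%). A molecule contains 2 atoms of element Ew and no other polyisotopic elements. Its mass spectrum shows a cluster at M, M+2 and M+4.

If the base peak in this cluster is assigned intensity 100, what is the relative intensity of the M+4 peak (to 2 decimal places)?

(0.54445 + 0.45555)^2 gives M 0.2964, M+2 0.4960, M+4 0.2075; the largest is M+2.
P(M+2) = C(2,1) × 0.54445^1 × 0.45555^1 = 2 × 0.54445 × 0.45555 = 0.496048 (base)
P(M+4) = C(2,2) × 0.54445^0 × 0.45555^2 = 1 × 1.0000 × 0.2075258 = 0.207526
Relative intensity = 0.207526 / 0.496048 × 100 = 41.84

41.84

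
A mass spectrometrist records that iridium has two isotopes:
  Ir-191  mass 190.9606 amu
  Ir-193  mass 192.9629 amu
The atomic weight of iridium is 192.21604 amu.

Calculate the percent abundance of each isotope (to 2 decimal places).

Ir-191: 37.30%, Ir-193: 62.70%

Let x be the fractional abundance of Ir-191; then Ir-193 has abundance 1 − x.
190.9606·x + 192.9629·(1 − x) = 192.21604
(190.9606 − 192.9629)·x = 192.21604 − 192.9629
x = -0.74686 / -2.0023 = 0.37300 → 37.30% Ir-191, 62.70% Ir-193.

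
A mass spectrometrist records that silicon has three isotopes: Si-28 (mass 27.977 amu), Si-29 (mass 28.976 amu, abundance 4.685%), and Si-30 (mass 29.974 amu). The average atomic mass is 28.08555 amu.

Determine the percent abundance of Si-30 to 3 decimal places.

The remaining 95.315% is split between Si-28 (fraction x) and Si-30 (fraction 0.95315 − x).
Substituting: 27.977x + 29.974(0.95315 − x) = 26.7280244
(27.977 − 29.974)x = -1.8416937  ⇒  x = 0.92223, y = 0.03092
Si-28: 92.223%, Si-30: 3.092%.

3.092%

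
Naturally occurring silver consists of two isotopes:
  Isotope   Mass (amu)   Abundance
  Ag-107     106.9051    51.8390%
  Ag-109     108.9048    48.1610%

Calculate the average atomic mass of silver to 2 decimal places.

The abundance-weighted mean is 0.518390 × 106.9051 + 0.481610 × 108.9048
= 55.41853 + 52.44964 = 107.86817 amu

107.87 amu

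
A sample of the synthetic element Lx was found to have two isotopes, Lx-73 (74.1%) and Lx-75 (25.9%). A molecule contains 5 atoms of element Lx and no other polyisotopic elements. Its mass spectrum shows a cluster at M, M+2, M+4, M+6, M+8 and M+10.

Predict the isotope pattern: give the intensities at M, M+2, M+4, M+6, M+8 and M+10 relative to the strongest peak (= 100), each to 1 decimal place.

57.2 : 100.0 : 69.9 : 24.4 : 4.3 : 0.3

Expanding (0.741 + 0.259)^5:
P(M) = 0.741^5 = 0.223404
P(M+2) = 5 × 0.741^4 × 0.259^1 = 0.390429
P(M+4) = 10 × 0.741^3 × 0.259^2 = 0.272932
P(M+6) = 10 × 0.741^2 × 0.259^3 = 0.095397
P(M+8) = 5 × 0.741^1 × 0.259^4 = 0.016672
P(M+10) = 0.259^5 = 0.001165
The M+2 peak is largest (0.390429); scaling to 100 gives 57.2 : 100.0 : 69.9 : 24.4 : 4.3 : 0.3.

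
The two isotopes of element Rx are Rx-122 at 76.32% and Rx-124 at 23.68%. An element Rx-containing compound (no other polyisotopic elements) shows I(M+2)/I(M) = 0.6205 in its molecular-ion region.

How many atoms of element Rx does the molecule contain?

2

For n independent Rx atoms, I(M+2)/I(M) = n · (abundance Rx-124) / (abundance Rx-122) = n · 0.2368/0.7632.
n = 0.6205 × 0.7632/0.2368 = 2.00 ≈ 2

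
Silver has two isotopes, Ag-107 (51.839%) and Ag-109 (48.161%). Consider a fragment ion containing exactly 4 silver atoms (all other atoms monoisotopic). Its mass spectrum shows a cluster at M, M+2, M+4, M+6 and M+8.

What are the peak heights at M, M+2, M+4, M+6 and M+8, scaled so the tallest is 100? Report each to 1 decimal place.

19.3 : 71.8 : 100.0 : 61.9 : 14.4

Expanding (0.51839 + 0.48161)^4:
P(M) = 0.51839^4 = 0.072215
P(M+2) = 4 × 0.51839^3 × 0.48161^1 = 0.268365
P(M+4) = 6 × 0.51839^2 × 0.48161^2 = 0.373986
P(M+6) = 4 × 0.51839^1 × 0.48161^3 = 0.231634
P(M+8) = 0.48161^4 = 0.053800
The M+4 peak is largest (0.373986); scaling to 100 gives 19.3 : 71.8 : 100.0 : 61.9 : 14.4.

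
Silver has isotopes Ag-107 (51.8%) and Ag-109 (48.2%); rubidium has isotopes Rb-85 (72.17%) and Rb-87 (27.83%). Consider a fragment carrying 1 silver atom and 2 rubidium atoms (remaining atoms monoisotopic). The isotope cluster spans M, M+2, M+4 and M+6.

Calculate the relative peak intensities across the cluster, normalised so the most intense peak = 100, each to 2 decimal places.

Silver pattern (n=1): 0.5180 : 0.4820
Rubidium pattern (n=2): 0.52085089 : 0.40169822 : 0.07745089
Convolve the two distributions (both contribute in 2-u steps):
  M: 0.5180×0.52085089 = 0.269801
  M+2: 0.5180×0.40169822 + 0.4820×0.52085089 = 0.459130
  M+4: 0.5180×0.07745089 + 0.4820×0.40169822 = 0.233738
  M+6: 0.4820×0.07745089 = 0.037331
Scale to base peak (0.459130) = 100: 58.76 : 100.00 : 50.91 : 8.13

58.76 : 100.00 : 50.91 : 8.13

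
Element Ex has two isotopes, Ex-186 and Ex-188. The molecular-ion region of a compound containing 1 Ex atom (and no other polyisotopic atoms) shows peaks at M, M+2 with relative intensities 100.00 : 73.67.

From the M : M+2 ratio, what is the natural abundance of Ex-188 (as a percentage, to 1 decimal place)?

42.4%

Write p for the Ex-186 fraction. I(M+2)/I(M) = [C(1,1)·p^0·(1−p)] / p^1 = 1·(1−p)/p = 73.67/100.00 = 0.7367
(1−p)/p = 0.7367/1 = 0.7367  ⇒  p = 1/(1 + 0.7367) = 0.5758
Ex-186: 57.6%, Ex-188: 42.4%.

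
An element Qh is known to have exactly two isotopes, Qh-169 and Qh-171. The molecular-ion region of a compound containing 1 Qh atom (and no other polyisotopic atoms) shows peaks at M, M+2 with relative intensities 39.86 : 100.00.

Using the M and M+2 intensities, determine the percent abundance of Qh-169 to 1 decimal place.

Write p for the Qh-169 fraction. I(M+2)/I(M) = [C(1,1)·p^0·(1−p)] / p^1 = 1·(1−p)/p = 100.00/39.86 = 2.5088
(1−p)/p = 2.5088/1 = 2.5088  ⇒  p = 1/(1 + 2.5088) = 0.2850
Qh-169: 28.5%, Qh-171: 71.5%.

28.5%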